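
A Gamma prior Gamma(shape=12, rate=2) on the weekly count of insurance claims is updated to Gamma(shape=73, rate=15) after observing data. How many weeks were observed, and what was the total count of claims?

n = 13 weeks with total 61 claims

Gamma–Poisson conjugacy: posterior shape = α + Σxᵢ, posterior rate = β + n.
Matching: Σxᵢ = 73 − 12 = 61 and n = 15 − 2 = 13.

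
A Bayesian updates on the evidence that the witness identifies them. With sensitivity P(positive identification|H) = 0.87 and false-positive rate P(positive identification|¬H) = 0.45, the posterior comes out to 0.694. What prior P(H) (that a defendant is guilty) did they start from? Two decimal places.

In odds form, posterior odds = prior odds × likelihood ratio, so prior odds = posterior odds ÷ LR.
Posterior odds = 0.694/(1−0.694) = 2.2680. LR = 0.87/0.45 = 1.9333.
Prior odds = 2.2680/1.9333 = 1.1731, so P(H) = 1.1731/(1+1.1731) ≈ 0.54.

P(H) = 0.54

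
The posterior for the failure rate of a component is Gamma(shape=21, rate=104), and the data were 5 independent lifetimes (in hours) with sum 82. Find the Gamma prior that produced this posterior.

Gamma(shape=16, rate=22)

Gamma–exponential conjugacy: posterior shape = α + n, posterior rate = β + Σtᵢ.
So α = 21 − 5 = 16 and β = 104 − 82 = 22.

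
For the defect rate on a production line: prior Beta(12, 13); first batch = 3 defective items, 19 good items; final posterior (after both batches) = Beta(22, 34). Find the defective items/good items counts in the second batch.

Because Beta–binomial updating is additive in the counts, the combined data contributed (α_post−α_prior, β_post−β_prior) successes and failures.
Total across both batches: 22−12=10 defective items, 34−13=21 good items.
Subtract the first batch: 10−3=7 defective items and 21−19=2 good items.

7 defective items and 2 good items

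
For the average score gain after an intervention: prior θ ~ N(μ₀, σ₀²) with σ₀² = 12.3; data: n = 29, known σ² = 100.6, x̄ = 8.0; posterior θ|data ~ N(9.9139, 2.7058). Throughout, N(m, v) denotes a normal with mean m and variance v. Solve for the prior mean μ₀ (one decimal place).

μ₀ = 16.7

With known observation variance, the Normal–Normal posterior has precision τ_n = τ₀ + n/σ² and mean μ_n = (τ₀μ₀ + (n/σ²)x̄)/τ_n.
Here τ₀ = 1/12.3 = 0.081301 and τ_data = 29/100.6 = 0.288270, so τ_n = 0.369571.
Rearranging for μ₀: μ₀ = (μ_n·τ_n − τ_data·x̄)/τ₀ = (9.9139·0.369571 − 0.288270·8.0) / 0.081301 = 1.357730/0.081301 ≈ 16.7.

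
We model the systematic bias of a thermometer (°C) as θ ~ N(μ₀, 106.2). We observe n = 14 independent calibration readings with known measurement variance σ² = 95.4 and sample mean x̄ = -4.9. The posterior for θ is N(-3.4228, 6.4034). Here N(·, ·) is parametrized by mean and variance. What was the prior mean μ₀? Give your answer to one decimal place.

μ₀ = 19.6

With known observation variance, the Normal–Normal posterior has precision τ_n = τ₀ + n/σ² and mean μ_n = (τ₀μ₀ + (n/σ²)x̄)/τ_n.
Here τ₀ = 1/106.2 = 0.009416 and τ_data = 14/95.4 = 0.146751, so τ_n = 0.156167.
Rearranging for μ₀: μ₀ = (μ_n·τ_n − τ_data·x̄)/τ₀ = (-3.4228·0.156167 − 0.146751·-4.9) / 0.009416 = 0.184551/0.009416 ≈ 19.6.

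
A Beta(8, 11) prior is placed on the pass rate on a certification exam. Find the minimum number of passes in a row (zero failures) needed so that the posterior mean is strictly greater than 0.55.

k = 6

After k passes and 0 failures the posterior is Beta(8+k, 11), with mean (8+k)/(8+11+k).
Set (8+k)/(19+k) > 0.55 and solve: k > (0.55·19 − 8)/(1 − 0.55) = 5.444.
The smallest integer exceeding 5.444 is 6, and checking k=6: (14)/(25) = 0.5600 > 0.55.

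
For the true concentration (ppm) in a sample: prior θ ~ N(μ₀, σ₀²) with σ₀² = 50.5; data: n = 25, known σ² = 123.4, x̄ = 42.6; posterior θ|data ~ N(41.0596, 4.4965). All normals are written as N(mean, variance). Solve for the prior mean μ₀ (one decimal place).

The posterior mean is a precision-weighted average: μ_n = (τ₀μ₀ + τ_data·x̄)/(τ₀+τ_data), with τ₀=1/σ₀² and τ_data=n/σ².
Here τ₀ = 1/50.5 = 0.019802 and τ_data = 25/123.4 = 0.202593, so τ_n = 0.222395.
Rearranging for μ₀: μ₀ = (μ_n·τ_n − τ_data·x̄)/τ₀ = (41.0596·0.222395 − 0.202593·42.6) / 0.019802 = 0.500988/0.019802 ≈ 25.3.

μ₀ = 25.3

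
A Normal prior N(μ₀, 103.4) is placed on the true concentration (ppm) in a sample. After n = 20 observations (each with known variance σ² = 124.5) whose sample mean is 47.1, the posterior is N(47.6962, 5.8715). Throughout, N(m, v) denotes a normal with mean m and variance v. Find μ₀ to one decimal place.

μ₀ = 57.6

The posterior mean is a precision-weighted average: μ_n = (τ₀μ₀ + τ_data·x̄)/(τ₀+τ_data), with τ₀=1/σ₀² and τ_data=n/σ².
Here τ₀ = 1/103.4 = 0.009671 and τ_data = 20/124.5 = 0.160643, so τ_n = 0.170314.
Rearranging for μ₀: μ₀ = (μ_n·τ_n − τ_data·x̄)/τ₀ = (47.6962·0.170314 − 0.160643·47.1) / 0.009671 = 0.557045/0.009671 ≈ 57.6.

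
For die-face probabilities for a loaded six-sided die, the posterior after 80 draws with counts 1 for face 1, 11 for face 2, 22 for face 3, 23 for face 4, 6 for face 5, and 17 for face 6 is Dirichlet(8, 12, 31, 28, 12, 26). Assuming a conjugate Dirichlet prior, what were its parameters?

For a Dirichlet(α) prior with multinomial counts c, the posterior is Dirichlet(α + c) componentwise.
Subtract each count from the matching posterior parameter: 8−1=7, 12−11=1, 31−22=9, 28−23=5, 12−6=6, 26−17=9.

Dirichlet(7, 1, 9, 5, 6, 9)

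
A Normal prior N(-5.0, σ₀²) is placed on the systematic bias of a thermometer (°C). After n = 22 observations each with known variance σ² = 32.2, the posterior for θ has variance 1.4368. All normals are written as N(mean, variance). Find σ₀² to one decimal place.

σ₀² = 78.4

For the Normal–Normal model with known σ², precisions add: τ_n = τ₀ + n/σ².
So 1/σ₀² = 1/1.4368 − 22/32.2 = 0.695991 − 0.683230 = 0.012761.
Hence σ₀² = 1/0.012761 ≈ 78.4.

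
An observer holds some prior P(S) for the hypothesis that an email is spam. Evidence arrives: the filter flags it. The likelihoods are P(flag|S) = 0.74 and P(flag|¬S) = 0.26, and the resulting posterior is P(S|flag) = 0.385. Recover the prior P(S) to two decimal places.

P(S) = 0.18

Bayes' rule in odds form gives O(S|E) = O(S)·[P(E|S)/P(E|¬S)], hence O(S) = O(S|E)/LR.
Posterior odds = 0.385/(1−0.385) = 0.6260. LR = 0.74/0.26 = 2.8462.
Prior odds = 0.6260/2.8462 = 0.2199, so P(S) = 0.2199/(1+0.2199) ≈ 0.18.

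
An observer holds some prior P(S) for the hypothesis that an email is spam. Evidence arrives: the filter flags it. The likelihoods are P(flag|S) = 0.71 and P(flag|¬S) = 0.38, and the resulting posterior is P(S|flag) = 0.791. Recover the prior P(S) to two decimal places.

P(S) = 0.67

In odds form, posterior odds = prior odds × likelihood ratio, so prior odds = posterior odds ÷ LR.
Posterior odds = 0.791/(1−0.791) = 3.7847. LR = 0.71/0.38 = 1.8684.
Prior odds = 3.7847/1.8684 = 2.0256, so P(S) = 2.0256/(1+2.0256) ≈ 0.67.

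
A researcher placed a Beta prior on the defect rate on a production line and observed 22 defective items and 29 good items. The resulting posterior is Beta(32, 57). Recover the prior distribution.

Beta(10, 28)

Under Beta–binomial conjugacy the posterior parameters are (α+s, β+f).
So α = 32 − 22 = 10 and β = 57 − 29 = 28.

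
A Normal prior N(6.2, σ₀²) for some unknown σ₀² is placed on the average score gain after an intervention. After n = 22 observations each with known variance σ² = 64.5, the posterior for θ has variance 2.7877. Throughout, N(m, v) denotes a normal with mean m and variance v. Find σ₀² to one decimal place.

Posterior precision equals prior precision plus data precision: 1/σ_n² = 1/σ₀² + n/σ².
So 1/σ₀² = 1/2.7877 − 22/64.5 = 0.358719 − 0.341085 = 0.017634.
Hence σ₀² = 1/0.017634 ≈ 56.7.

σ₀² = 56.7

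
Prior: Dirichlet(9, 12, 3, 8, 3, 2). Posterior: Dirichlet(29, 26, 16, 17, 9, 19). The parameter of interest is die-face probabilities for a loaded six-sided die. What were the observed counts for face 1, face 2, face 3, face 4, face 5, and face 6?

counts (20, 14, 13, 9, 6, 17)

For a Dirichlet(α) prior with multinomial counts c, the posterior is Dirichlet(α + c) componentwise.
Counts are posterior − prior componentwise: 29−9=20, 26−12=14, 16−3=13, 17−8=9, 9−3=6, 19−2=17.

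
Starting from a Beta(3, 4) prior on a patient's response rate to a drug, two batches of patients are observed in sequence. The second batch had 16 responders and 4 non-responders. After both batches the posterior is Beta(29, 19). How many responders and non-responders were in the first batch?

10 responders and 11 non-responders

Sequential conjugate updates are equivalent to a single update on the pooled data, so total successes = posterior α − prior α and total failures = posterior β − prior β.
Total across both batches: 29−3=26 responders, 19−4=15 non-responders.
Subtract the second batch: 26−16=10 responders and 15−4=11 non-responders.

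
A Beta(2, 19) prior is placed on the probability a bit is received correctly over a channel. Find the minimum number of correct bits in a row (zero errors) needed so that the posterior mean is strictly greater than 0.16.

After k correct bits and 0 errors the posterior is Beta(2+k, 19), with mean (2+k)/(2+19+k).
Set (2+k)/(21+k) > 0.16 and solve: k > (0.16·21 − 2)/(1 − 0.16) = 1.619.
The smallest integer exceeding 1.619 is 2.

k = 2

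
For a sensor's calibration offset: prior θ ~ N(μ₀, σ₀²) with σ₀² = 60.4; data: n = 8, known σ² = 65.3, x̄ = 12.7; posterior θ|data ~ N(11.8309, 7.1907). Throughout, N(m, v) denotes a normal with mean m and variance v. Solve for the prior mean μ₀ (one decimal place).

With known observation variance, the Normal–Normal posterior has precision τ_n = τ₀ + n/σ² and mean μ_n = (τ₀μ₀ + (n/σ²)x̄)/τ_n.
Here τ₀ = 1/60.4 = 0.016556 and τ_data = 8/65.3 = 0.122511, so τ_n = 0.139067.
Rearranging for μ₀: μ₀ = (μ_n·τ_n − τ_data·x̄)/τ₀ = (11.8309·0.139067 − 0.122511·12.7) / 0.016556 = 0.089398/0.016556 ≈ 5.4.

μ₀ = 5.4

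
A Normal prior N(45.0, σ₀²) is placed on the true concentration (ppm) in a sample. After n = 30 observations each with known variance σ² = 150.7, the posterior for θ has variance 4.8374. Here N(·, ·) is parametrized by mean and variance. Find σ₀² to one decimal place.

σ₀² = 130.7

For the Normal–Normal model with known σ², precisions add: τ_n = τ₀ + n/σ².
So 1/σ₀² = 1/4.8374 − 30/150.7 = 0.206723 − 0.199071 = 0.007652.
Hence σ₀² = 1/0.007652 ≈ 130.7.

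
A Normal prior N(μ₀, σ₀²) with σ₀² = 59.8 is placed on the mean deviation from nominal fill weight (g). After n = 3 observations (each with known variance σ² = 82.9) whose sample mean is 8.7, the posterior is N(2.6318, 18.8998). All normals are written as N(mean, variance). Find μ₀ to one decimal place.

With known observation variance, the Normal–Normal posterior has precision τ_n = τ₀ + n/σ² and mean μ_n = (τ₀μ₀ + (n/σ²)x̄)/τ_n.
Here τ₀ = 1/59.8 = 0.016722 and τ_data = 3/82.9 = 0.036188, so τ_n = 0.052910.
Rearranging for μ₀: μ₀ = (μ_n·τ_n − τ_data·x̄)/τ₀ = (2.6318·0.052910 − 0.036188·8.7) / 0.016722 = -0.175587/0.016722 ≈ -10.5.

μ₀ = -10.5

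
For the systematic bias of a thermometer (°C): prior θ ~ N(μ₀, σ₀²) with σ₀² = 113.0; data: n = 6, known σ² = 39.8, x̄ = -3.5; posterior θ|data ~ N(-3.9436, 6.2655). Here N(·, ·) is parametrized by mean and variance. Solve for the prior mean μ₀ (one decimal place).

μ₀ = -11.5

With known observation variance, the Normal–Normal posterior has precision τ_n = τ₀ + n/σ² and mean μ_n = (τ₀μ₀ + (n/σ²)x̄)/τ_n.
Here τ₀ = 1/113.0 = 0.008850 and τ_data = 6/39.8 = 0.150754, so τ_n = 0.159604.
Rearranging for μ₀: μ₀ = (μ_n·τ_n − τ_data·x̄)/τ₀ = (-3.9436·0.159604 − 0.150754·-3.5) / 0.008850 = -0.101775/0.008850 ≈ -11.5.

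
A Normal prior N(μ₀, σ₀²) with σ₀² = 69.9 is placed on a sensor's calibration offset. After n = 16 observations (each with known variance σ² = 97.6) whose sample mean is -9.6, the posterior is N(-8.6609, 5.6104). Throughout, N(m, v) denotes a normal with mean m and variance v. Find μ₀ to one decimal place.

μ₀ = 2.1

The posterior mean is a precision-weighted average: μ_n = (τ₀μ₀ + τ_data·x̄)/(τ₀+τ_data), with τ₀=1/σ₀² and τ_data=n/σ².
Here τ₀ = 1/69.9 = 0.014306 and τ_data = 16/97.6 = 0.163934, so τ_n = 0.178240.
Rearranging for μ₀: μ₀ = (μ_n·τ_n − τ_data·x̄)/τ₀ = (-8.6609·0.178240 − 0.163934·-9.6) / 0.014306 = 0.030048/0.014306 ≈ 2.1.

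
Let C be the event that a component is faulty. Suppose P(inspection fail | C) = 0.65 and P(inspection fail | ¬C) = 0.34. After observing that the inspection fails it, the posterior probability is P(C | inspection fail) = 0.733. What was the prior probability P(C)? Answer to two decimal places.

P(C) = 0.59

Bayes' rule in odds form gives O(C|E) = O(C)·[P(E|C)/P(E|¬C)], hence O(C) = O(C|E)/LR.
Posterior odds = 0.733/(1−0.733) = 2.7453. LR = 0.65/0.34 = 1.9118.
Prior odds = 2.7453/1.9118 = 1.4360, so P(C) = 1.4360/(1+1.4360) ≈ 0.59.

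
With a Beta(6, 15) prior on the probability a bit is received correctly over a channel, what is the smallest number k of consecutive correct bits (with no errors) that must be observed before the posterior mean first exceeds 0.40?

After k correct bits and 0 errors the posterior is Beta(6+k, 15), with mean (6+k)/(6+15+k).
Set (6+k)/(21+k) > 0.40 and solve: k > (0.40·21 − 6)/(1 − 0.40) = 4.000.
The smallest integer exceeding 4.000 is 5.

k = 5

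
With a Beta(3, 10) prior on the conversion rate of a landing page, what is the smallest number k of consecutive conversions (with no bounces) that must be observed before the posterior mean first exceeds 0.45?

After k conversions and 0 bounces the posterior is Beta(3+k, 10), with mean (3+k)/(3+10+k).
Set (3+k)/(13+k) > 0.45 and solve: k > (0.45·13 − 3)/(1 − 0.45) = 5.182.
The smallest integer exceeding 5.182 is 6.

k = 6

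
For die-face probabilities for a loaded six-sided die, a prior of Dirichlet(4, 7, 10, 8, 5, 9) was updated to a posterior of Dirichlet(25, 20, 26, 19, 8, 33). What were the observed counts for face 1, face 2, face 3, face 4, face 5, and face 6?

counts (21, 13, 16, 11, 3, 24)

For a Dirichlet(α) prior with multinomial counts c, the posterior is Dirichlet(α + c) componentwise.
Counts are posterior − prior componentwise: 25−4=21, 20−7=13, 26−10=16, 19−8=11, 8−5=3, 33−9=24.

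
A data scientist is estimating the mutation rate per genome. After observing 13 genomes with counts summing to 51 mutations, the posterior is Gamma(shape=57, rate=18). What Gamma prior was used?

Gamma–Poisson conjugacy: posterior shape = α + Σxᵢ, posterior rate = β + n.
So α = 57 − 51 = 6 and β = 18 − 13 = 5.

Gamma(shape=6, rate=5)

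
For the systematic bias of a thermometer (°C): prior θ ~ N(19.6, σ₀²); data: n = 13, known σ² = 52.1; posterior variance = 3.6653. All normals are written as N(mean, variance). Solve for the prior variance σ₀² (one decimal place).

σ₀² = 42.9

For the Normal–Normal model with known σ², precisions add: τ_n = τ₀ + n/σ².
So 1/σ₀² = 1/3.6653 − 13/52.1 = 0.272829 − 0.249520 = 0.023309.
Hence σ₀² = 1/0.023309 ≈ 42.9.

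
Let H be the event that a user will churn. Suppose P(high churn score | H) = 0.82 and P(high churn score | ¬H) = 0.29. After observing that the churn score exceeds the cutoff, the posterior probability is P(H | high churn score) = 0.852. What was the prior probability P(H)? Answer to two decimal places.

Bayes' rule in odds form gives O(H|E) = O(H)·[P(E|H)/P(E|¬H)], hence O(H) = O(H|E)/LR.
Posterior odds = 0.852/(1−0.852) = 5.7568. LR = 0.82/0.29 = 2.8276.
Prior odds = 5.7568/2.8276 = 2.0359, so P(H) = 2.0359/(1+2.0359) ≈ 0.67.

P(H) = 0.67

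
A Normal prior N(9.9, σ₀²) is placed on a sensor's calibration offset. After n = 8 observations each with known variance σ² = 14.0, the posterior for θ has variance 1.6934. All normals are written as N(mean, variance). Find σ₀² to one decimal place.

Posterior precision equals prior precision plus data precision: 1/σ_n² = 1/σ₀² + n/σ².
So 1/σ₀² = 1/1.6934 − 8/14.0 = 0.590528 − 0.571429 = 0.019099.
Hence σ₀² = 1/0.019099 ≈ 52.4.

σ₀² = 52.4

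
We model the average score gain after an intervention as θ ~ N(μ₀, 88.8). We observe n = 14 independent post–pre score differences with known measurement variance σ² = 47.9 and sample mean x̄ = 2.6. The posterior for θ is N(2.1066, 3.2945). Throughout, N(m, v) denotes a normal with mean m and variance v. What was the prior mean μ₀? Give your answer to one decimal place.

With known observation variance, the Normal–Normal posterior has precision τ_n = τ₀ + n/σ² and mean μ_n = (τ₀μ₀ + (n/σ²)x̄)/τ_n.
Here τ₀ = 1/88.8 = 0.011261 and τ_data = 14/47.9 = 0.292276, so τ_n = 0.303537.
Rearranging for μ₀: μ₀ = (μ_n·τ_n − τ_data·x̄)/τ₀ = (2.1066·0.303537 − 0.292276·2.6) / 0.011261 = -0.120487/0.011261 ≈ -10.7.

μ₀ = -10.7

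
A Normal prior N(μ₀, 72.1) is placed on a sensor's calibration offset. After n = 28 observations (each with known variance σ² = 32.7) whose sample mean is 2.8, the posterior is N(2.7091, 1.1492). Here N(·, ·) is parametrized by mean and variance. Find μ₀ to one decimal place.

μ₀ = -2.9

With known observation variance, the Normal–Normal posterior has precision τ_n = τ₀ + n/σ² and mean μ_n = (τ₀μ₀ + (n/σ²)x̄)/τ_n.
Here τ₀ = 1/72.1 = 0.013870 and τ_data = 28/32.7 = 0.856269, so τ_n = 0.870139.
Rearranging for μ₀: μ₀ = (μ_n·τ_n − τ_data·x̄)/τ₀ = (2.7091·0.870139 − 0.856269·2.8) / 0.013870 = -0.040260/0.013870 ≈ -2.9.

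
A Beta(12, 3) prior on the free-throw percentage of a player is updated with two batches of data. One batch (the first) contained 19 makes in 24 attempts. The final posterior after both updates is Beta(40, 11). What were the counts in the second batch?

Sequential conjugate updates are equivalent to a single update on the pooled data, so total successes = posterior α − prior α and total failures = posterior β − prior β.
Total across both batches: 40−12=28 makes, 11−3=8 misses.
Subtract the first batch: 28−19=9 makes and 8−5=3 misses.

9 makes and 3 misses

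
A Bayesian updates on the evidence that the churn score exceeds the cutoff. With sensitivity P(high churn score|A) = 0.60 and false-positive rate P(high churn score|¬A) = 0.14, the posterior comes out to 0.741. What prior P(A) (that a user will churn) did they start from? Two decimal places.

P(A) = 0.40

Bayes' rule in odds form gives O(A|E) = O(A)·[P(E|A)/P(E|¬A)], hence O(A) = O(A|E)/LR.
Posterior odds = 0.741/(1−0.741) = 2.8610. LR = 0.60/0.14 = 4.2857.
Prior odds = 2.8610/4.2857 = 0.6676, so P(A) = 0.6676/(1+0.6676) ≈ 0.40.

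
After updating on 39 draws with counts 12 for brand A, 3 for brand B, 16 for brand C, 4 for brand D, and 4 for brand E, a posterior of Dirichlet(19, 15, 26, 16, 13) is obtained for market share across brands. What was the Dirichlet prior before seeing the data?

For a Dirichlet(α) prior with multinomial counts c, the posterior is Dirichlet(α + c) componentwise.
Subtract each count from the matching posterior parameter: 19−12=7, 15−3=12, 26−16=10, 16−4=12, 13−4=9.

Dirichlet(7, 12, 10, 12, 9)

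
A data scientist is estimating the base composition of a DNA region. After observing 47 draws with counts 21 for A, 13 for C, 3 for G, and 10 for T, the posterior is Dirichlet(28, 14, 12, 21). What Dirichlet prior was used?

Dirichlet(7, 1, 9, 11)

For a Dirichlet(α) prior with multinomial counts c, the posterior is Dirichlet(α + c) componentwise.
Subtract each count from the matching posterior parameter: 28−21=7, 14−13=1, 12−3=9, 21−10=11.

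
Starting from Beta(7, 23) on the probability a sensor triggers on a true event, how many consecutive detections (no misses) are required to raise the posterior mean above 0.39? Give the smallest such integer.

After k detections and 0 misses the posterior is Beta(7+k, 23), with mean (7+k)/(7+23+k).
Set (7+k)/(30+k) > 0.39 and solve: k > (0.39·30 − 7)/(1 − 0.39) = 7.705.
The smallest integer exceeding 7.705 is 8.

k = 8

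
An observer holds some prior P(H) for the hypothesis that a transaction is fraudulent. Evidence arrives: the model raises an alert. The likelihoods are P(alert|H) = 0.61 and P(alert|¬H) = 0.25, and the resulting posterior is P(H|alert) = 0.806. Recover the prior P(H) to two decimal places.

Bayes' rule in odds form gives O(H|E) = O(H)·[P(E|H)/P(E|¬H)], hence O(H) = O(H|E)/LR.
Posterior odds = 0.806/(1−0.806) = 4.1546. LR = 0.61/0.25 = 2.4400.
Prior odds = 4.1546/2.4400 = 1.7027, so P(H) = 1.7027/(1+1.7027) ≈ 0.63.

P(H) = 0.63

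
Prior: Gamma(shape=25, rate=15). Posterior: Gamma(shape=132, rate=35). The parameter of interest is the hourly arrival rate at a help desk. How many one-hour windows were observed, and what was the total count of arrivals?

A Gamma(α, β) prior (rate parametrization) on a Poisson rate with n observations summing to S gives posterior Gamma(α+S, β+n).
Matching: Σxᵢ = 132 − 25 = 107 and n = 35 − 15 = 20.

n = 20 one-hour windows with total 107 arrivals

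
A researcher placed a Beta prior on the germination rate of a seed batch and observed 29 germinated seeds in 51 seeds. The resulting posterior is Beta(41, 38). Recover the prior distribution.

Under Beta–binomial conjugacy the posterior parameters are (α+s, β+f).
So α = 41 − 29 = 12 and β = 38 − 22 = 16.

Beta(12, 16)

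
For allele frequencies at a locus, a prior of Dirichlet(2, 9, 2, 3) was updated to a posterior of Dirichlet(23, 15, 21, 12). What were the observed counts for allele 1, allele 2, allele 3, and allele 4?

counts (21, 6, 19, 9)

For a Dirichlet(α) prior with multinomial counts c, the posterior is Dirichlet(α + c) componentwise.
Counts are posterior − prior componentwise: 23−2=21, 15−9=6, 21−2=19, 12−3=9.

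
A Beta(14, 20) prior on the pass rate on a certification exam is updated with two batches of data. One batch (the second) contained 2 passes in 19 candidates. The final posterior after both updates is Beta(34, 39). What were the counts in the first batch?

18 passes and 2 failures

Because Beta–binomial updating is additive in the counts, the combined data contributed (α_post−α_prior, β_post−β_prior) successes and failures.
Total across both batches: 34−14=20 passes, 39−20=19 failures.
Subtract the second batch: 20−2=18 passes and 19−17=2 failures.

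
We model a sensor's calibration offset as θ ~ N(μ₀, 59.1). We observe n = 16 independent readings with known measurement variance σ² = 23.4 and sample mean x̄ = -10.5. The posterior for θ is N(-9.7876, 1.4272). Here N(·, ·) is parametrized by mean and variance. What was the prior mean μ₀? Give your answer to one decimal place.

μ₀ = 19.0

With known observation variance, the Normal–Normal posterior has precision τ_n = τ₀ + n/σ² and mean μ_n = (τ₀μ₀ + (n/σ²)x̄)/τ_n.
Here τ₀ = 1/59.1 = 0.016920 and τ_data = 16/23.4 = 0.683761, so τ_n = 0.700681.
Rearranging for μ₀: μ₀ = (μ_n·τ_n − τ_data·x̄)/τ₀ = (-9.7876·0.700681 − 0.683761·-10.5) / 0.016920 = 0.321505/0.016920 ≈ 19.0.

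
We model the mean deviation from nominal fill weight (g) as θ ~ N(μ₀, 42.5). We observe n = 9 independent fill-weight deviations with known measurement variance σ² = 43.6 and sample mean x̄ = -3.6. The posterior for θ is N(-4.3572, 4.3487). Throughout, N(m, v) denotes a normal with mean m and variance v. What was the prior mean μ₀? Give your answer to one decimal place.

μ₀ = -11.0

With known observation variance, the Normal–Normal posterior has precision τ_n = τ₀ + n/σ² and mean μ_n = (τ₀μ₀ + (n/σ²)x̄)/τ_n.
Here τ₀ = 1/42.5 = 0.023529 and τ_data = 9/43.6 = 0.206422, so τ_n = 0.229951.
Rearranging for μ₀: μ₀ = (μ_n·τ_n − τ_data·x̄)/τ₀ = (-4.3572·0.229951 − 0.206422·-3.6) / 0.023529 = -0.258823/0.023529 ≈ -11.0.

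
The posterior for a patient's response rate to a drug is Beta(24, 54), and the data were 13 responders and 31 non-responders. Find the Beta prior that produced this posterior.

Beta is conjugate to the binomial likelihood: posterior = Beta(α+s, β+f).
So α = 24 − 13 = 11 and β = 54 − 31 = 23.

Beta(11, 23)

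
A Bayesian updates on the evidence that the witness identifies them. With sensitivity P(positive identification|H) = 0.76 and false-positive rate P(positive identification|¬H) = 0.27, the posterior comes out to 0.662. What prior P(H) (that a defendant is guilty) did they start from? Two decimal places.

P(H) = 0.41

In odds form, posterior odds = prior odds × likelihood ratio, so prior odds = posterior odds ÷ LR.
Posterior odds = 0.662/(1−0.662) = 1.9586. LR = 0.76/0.27 = 2.8148.
Prior odds = 1.9586/2.8148 = 0.6958, so P(H) = 0.6958/(1+0.6958) ≈ 0.41.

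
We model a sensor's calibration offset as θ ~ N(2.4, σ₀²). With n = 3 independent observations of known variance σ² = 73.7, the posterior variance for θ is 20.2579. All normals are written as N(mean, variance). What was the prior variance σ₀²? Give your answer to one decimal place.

σ₀² = 115.5

For the Normal–Normal model with known σ², precisions add: τ_n = τ₀ + n/σ².
So 1/σ₀² = 1/20.2579 − 3/73.7 = 0.049363 − 0.040706 = 0.008657.
Hence σ₀² = 1/0.008657 ≈ 115.5.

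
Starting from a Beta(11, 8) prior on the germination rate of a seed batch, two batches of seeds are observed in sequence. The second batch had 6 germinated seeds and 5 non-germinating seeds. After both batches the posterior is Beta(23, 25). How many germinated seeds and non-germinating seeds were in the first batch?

6 germinated seeds and 12 non-germinating seeds

Sequential conjugate updates are equivalent to a single update on the pooled data, so total successes = posterior α − prior α and total failures = posterior β − prior β.
Total across both batches: 23−11=12 germinated seeds, 25−8=17 non-germinating seeds.
Subtract the second batch: 12−6=6 germinated seeds and 17−5=12 non-germinating seeds.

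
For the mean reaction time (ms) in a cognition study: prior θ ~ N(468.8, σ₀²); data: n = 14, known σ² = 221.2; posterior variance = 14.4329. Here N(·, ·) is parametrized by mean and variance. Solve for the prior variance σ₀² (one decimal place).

σ₀² = 166.8

Posterior precision equals prior precision plus data precision: 1/σ_n² = 1/σ₀² + n/σ².
So 1/σ₀² = 1/14.4329 − 14/221.2 = 0.069286 − 0.063291 = 0.005995.
Hence σ₀² = 1/0.005995 ≈ 166.8.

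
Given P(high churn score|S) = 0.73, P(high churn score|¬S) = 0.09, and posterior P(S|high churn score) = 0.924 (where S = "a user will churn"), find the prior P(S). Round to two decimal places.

Bayes' rule in odds form gives O(S|E) = O(S)·[P(E|S)/P(E|¬S)], hence O(S) = O(S|E)/LR.
Posterior odds = 0.924/(1−0.924) = 12.1579. LR = 0.73/0.09 = 8.1111.
Prior odds = 12.1579/8.1111 = 1.4989, so P(S) = 1.4989/(1+1.4989) ≈ 0.60.

P(S) = 0.60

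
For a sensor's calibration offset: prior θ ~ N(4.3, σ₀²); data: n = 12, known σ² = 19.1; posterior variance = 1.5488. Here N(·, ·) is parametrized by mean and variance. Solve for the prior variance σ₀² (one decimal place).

σ₀² = 57.5

Posterior precision equals prior precision plus data precision: 1/σ_n² = 1/σ₀² + n/σ².
So 1/σ₀² = 1/1.5488 − 12/19.1 = 0.645661 − 0.628272 = 0.017389.
Hence σ₀² = 1/0.017389 ≈ 57.5.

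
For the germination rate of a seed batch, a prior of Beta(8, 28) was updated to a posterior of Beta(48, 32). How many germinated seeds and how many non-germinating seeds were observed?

40 germinated seeds and 4 non-germinating seeds

Under Beta–binomial conjugacy the posterior parameters are (α+s, β+f).
So s = 48 − 8 = 40 and f = 32 − 28 = 4.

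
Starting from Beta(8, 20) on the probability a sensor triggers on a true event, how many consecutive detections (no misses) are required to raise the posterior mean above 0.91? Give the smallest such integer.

After k detections and 0 misses the posterior is Beta(8+k, 20), with mean (8+k)/(8+20+k).
Set (8+k)/(28+k) > 0.91 and solve: k > (0.91·28 − 8)/(1 − 0.91) = 194.222.
The smallest integer exceeding 194.222 is 195, and checking k=195: (203)/(223) = 0.9103 > 0.91.

k = 195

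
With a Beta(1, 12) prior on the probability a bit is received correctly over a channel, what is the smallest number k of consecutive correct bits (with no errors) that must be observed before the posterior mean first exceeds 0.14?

After k correct bits and 0 errors the posterior is Beta(1+k, 12), with mean (1+k)/(1+12+k).
Set (1+k)/(13+k) > 0.14 and solve: k > (0.14·13 − 1)/(1 − 0.14) = 0.953.
The smallest integer exceeding 0.953 is 1, and checking k=1: (2)/(14) = 0.1429 > 0.14.

k = 1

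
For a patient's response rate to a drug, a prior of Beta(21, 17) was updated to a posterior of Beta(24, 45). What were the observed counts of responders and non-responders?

A Beta(a, b) prior with s successes and f failures in binomial data gives a Beta(a+s, b+f) posterior.
So s = 24 − 21 = 3 and f = 45 − 17 = 28.

3 responders and 28 non-responders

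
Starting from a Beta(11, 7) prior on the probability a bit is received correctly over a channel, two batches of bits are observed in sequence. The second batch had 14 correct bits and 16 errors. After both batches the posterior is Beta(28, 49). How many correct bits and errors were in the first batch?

3 correct bits and 26 errors

Because Beta–binomial updating is additive in the counts, the combined data contributed (α_post−α_prior, β_post−β_prior) successes and failures.
Total across both batches: 28−11=17 correct bits, 49−7=42 errors.
Subtract the second batch: 17−14=3 correct bits and 42−16=26 errors.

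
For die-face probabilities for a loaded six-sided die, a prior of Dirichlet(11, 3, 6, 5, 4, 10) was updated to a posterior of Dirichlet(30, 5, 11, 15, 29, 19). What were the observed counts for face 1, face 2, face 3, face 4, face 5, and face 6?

For a Dirichlet(α) prior with multinomial counts c, the posterior is Dirichlet(α + c) componentwise.
Counts are posterior − prior componentwise: 30−11=19, 5−3=2, 11−6=5, 15−5=10, 29−4=25, 19−10=9.

counts (19, 2, 5, 10, 25, 9)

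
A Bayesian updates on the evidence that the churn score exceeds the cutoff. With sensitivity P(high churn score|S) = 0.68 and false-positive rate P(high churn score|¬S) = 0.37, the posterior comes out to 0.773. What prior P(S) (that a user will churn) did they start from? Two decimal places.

P(S) = 0.65

In odds form, posterior odds = prior odds × likelihood ratio, so prior odds = posterior odds ÷ LR.
Posterior odds = 0.773/(1−0.773) = 3.4053. LR = 0.68/0.37 = 1.8378.
Prior odds = 3.4053/1.8378 = 1.8529, so P(S) = 1.8529/(1+1.8529) ≈ 0.65.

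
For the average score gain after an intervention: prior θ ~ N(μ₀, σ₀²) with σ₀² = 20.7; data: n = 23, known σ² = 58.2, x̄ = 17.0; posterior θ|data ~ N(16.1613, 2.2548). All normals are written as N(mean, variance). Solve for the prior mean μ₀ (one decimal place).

μ₀ = 9.3

The posterior mean is a precision-weighted average: μ_n = (τ₀μ₀ + τ_data·x̄)/(τ₀+τ_data), with τ₀=1/σ₀² and τ_data=n/σ².
Here τ₀ = 1/20.7 = 0.048309 and τ_data = 23/58.2 = 0.395189, so τ_n = 0.443498.
Rearranging for μ₀: μ₀ = (μ_n·τ_n − τ_data·x̄)/τ₀ = (16.1613·0.443498 − 0.395189·17.0) / 0.048309 = 0.449291/0.048309 ≈ 9.3.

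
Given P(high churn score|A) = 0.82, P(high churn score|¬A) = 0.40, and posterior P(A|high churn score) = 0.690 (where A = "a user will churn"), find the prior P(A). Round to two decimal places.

In odds form, posterior odds = prior odds × likelihood ratio, so prior odds = posterior odds ÷ LR.
Posterior odds = 0.690/(1−0.690) = 2.2258. LR = 0.82/0.40 = 2.0500.
Prior odds = 2.2258/2.0500 = 1.0858, so P(A) = 1.0858/(1+1.0858) ≈ 0.52.

P(A) = 0.52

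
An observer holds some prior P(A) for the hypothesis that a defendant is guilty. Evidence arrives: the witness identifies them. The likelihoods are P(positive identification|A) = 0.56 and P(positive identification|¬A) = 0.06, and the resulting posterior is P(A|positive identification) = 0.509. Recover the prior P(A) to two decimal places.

P(A) = 0.10

Bayes' rule in odds form gives O(A|E) = O(A)·[P(E|A)/P(E|¬A)], hence O(A) = O(A|E)/LR.
Posterior odds = 0.509/(1−0.509) = 1.0367. LR = 0.56/0.06 = 9.3333.
Prior odds = 1.0367/9.3333 = 0.1111, so P(A) = 0.1111/(1+0.1111) ≈ 0.10.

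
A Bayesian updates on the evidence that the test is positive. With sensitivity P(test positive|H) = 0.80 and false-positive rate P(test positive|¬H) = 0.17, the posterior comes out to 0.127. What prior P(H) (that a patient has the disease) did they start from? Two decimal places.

In odds form, posterior odds = prior odds × likelihood ratio, so prior odds = posterior odds ÷ LR.
Posterior odds = 0.127/(1−0.127) = 0.1455. LR = 0.80/0.17 = 4.7059.
Prior odds = 0.1455/4.7059 = 0.0309, so P(H) = 0.0309/(1+0.0309) ≈ 0.03.

P(H) = 0.03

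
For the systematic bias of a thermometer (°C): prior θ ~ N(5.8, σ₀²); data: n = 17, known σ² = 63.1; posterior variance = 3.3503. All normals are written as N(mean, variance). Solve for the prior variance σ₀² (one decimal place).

σ₀² = 34.4

Posterior precision equals prior precision plus data precision: 1/σ_n² = 1/σ₀² + n/σ².
So 1/σ₀² = 1/3.3503 − 17/63.1 = 0.298481 − 0.269414 = 0.029067.
Hence σ₀² = 1/0.029067 ≈ 34.4.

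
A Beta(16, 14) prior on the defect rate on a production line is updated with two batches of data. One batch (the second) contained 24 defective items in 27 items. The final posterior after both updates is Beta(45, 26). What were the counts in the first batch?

Because Beta–binomial updating is additive in the counts, the combined data contributed (α_post−α_prior, β_post−β_prior) successes and failures.
Total across both batches: 45−16=29 defective items, 26−14=12 good items.
Subtract the second batch: 29−24=5 defective items and 12−3=9 good items.

5 defective items and 9 good items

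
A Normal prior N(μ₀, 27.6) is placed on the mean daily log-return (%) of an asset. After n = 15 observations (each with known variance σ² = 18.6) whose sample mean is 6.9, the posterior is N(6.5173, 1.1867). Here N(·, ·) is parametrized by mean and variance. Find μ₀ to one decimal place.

With known observation variance, the Normal–Normal posterior has precision τ_n = τ₀ + n/σ² and mean μ_n = (τ₀μ₀ + (n/σ²)x̄)/τ_n.
Here τ₀ = 1/27.6 = 0.036232 and τ_data = 15/18.6 = 0.806452, so τ_n = 0.842684.
Rearranging for μ₀: μ₀ = (μ_n·τ_n − τ_data·x̄)/τ₀ = (6.5173·0.842684 − 0.806452·6.9) / 0.036232 = -0.072494/0.036232 ≈ -2.0.

μ₀ = -2.0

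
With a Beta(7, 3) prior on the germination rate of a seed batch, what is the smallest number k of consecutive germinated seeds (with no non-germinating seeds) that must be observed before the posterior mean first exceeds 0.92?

After k germinated seeds and 0 non-germinating seeds the posterior is Beta(7+k, 3), with mean (7+k)/(7+3+k).
Set (7+k)/(10+k) > 0.92 and solve: k > (0.92·10 − 7)/(1 − 0.92) = 27.500.
The smallest integer exceeding 27.500 is 28.

k = 28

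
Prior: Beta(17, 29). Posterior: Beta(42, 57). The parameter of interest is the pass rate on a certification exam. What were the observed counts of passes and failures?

A Beta(a, b) prior with s successes and f failures in binomial data gives a Beta(a+s, b+f) posterior.
Match parameters: s=42−17=25, f=57−29=28.

25 passes and 28 failures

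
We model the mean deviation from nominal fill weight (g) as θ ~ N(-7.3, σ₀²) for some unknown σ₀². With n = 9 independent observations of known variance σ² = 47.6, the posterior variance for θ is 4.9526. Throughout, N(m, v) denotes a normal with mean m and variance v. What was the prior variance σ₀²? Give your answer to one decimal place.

Posterior precision equals prior precision plus data precision: 1/σ_n² = 1/σ₀² + n/σ².
So 1/σ₀² = 1/4.9526 − 9/47.6 = 0.201914 − 0.189076 = 0.012838.
Hence σ₀² = 1/0.012838 ≈ 77.9.

σ₀² = 77.9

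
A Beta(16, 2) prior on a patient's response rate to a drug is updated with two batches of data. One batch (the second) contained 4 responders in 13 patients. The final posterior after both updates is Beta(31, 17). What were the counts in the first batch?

Because Beta–binomial updating is additive in the counts, the combined data contributed (α_post−α_prior, β_post−β_prior) successes and failures.
Total across both batches: 31−16=15 responders, 17−2=15 non-responders.
Subtract the second batch: 15−4=11 responders and 15−9=6 non-responders.

11 responders and 6 non-responders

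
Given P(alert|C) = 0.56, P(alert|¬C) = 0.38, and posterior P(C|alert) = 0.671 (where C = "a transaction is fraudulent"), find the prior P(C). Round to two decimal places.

Bayes' rule in odds form gives O(C|E) = O(C)·[P(E|C)/P(E|¬C)], hence O(C) = O(C|E)/LR.
Posterior odds = 0.671/(1−0.671) = 2.0395. LR = 0.56/0.38 = 1.4737.
Prior odds = 2.0395/1.4737 = 1.3839, so P(C) = 1.3839/(1+1.3839) ≈ 0.58.

P(C) = 0.58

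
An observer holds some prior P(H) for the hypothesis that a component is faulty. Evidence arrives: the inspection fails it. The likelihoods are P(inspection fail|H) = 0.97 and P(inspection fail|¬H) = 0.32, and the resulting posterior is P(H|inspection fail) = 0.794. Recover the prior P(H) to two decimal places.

P(H) = 0.56

In odds form, posterior odds = prior odds × likelihood ratio, so prior odds = posterior odds ÷ LR.
Posterior odds = 0.794/(1−0.794) = 3.8544. LR = 0.97/0.32 = 3.0312.
Prior odds = 3.8544/3.0312 = 1.2716, so P(H) = 1.2716/(1+1.2716) ≈ 0.56.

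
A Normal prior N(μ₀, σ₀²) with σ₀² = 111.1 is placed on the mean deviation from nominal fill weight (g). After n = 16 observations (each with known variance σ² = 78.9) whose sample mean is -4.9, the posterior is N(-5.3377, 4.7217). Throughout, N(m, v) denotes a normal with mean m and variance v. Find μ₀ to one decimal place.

μ₀ = -15.2

The posterior mean is a precision-weighted average: μ_n = (τ₀μ₀ + τ_data·x̄)/(τ₀+τ_data), with τ₀=1/σ₀² and τ_data=n/σ².
Here τ₀ = 1/111.1 = 0.009001 and τ_data = 16/78.9 = 0.202788, so τ_n = 0.211789.
Rearranging for μ₀: μ₀ = (μ_n·τ_n − τ_data·x̄)/τ₀ = (-5.3377·0.211789 − 0.202788·-4.9) / 0.009001 = -0.136805/0.009001 ≈ -15.2.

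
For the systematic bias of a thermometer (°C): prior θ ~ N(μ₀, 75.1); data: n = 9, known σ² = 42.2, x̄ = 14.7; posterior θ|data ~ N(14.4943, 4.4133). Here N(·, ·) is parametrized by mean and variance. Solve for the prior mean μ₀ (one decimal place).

μ₀ = 11.2

The posterior mean is a precision-weighted average: μ_n = (τ₀μ₀ + τ_data·x̄)/(τ₀+τ_data), with τ₀=1/σ₀² and τ_data=n/σ².
Here τ₀ = 1/75.1 = 0.013316 and τ_data = 9/42.2 = 0.213270, so τ_n = 0.226586.
Rearranging for μ₀: μ₀ = (μ_n·τ_n − τ_data·x̄)/τ₀ = (14.4943·0.226586 − 0.213270·14.7) / 0.013316 = 0.149136/0.013316 ≈ 11.2.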